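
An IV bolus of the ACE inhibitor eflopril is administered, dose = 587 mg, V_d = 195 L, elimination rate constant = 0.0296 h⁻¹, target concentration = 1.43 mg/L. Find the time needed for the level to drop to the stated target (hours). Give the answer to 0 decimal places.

25 h

C₀ = Dose / Vd = 587.0 / 195 = 3.010 mg/L
t = ln(C₀ / C) / k = ln(3.010 / 1.43) / 0.02960
  = ln(2.105) / 0.02960 = 0.7443 / 0.02960 = 25.15 h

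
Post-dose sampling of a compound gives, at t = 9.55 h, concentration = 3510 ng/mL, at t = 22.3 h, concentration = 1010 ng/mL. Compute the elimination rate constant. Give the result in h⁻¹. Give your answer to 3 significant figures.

0.0977 h⁻¹

k = ln(C₁/C₂) / (t₂ − t₁) = ln(3510/1010) / (22.3 − 9.55)
  = 1.246 / 12.75 = 0.09773 h⁻¹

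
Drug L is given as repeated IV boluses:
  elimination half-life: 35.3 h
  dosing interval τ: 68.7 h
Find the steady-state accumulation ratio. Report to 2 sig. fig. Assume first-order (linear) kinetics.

1.4

k = ln2 / t½ = 0.693147 / 35.3 = 0.01964 h⁻¹
e^(−kτ) = e^(−0.01964 × 68.7) = 0.2594
Accumulation ratio R = 1 / (1 − e^(−kτ)) = 1 / (1 − 0.2594) = 1.350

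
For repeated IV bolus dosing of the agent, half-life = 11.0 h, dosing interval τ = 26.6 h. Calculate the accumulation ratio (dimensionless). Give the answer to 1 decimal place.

1.2

k = ln2 / t½ = 0.693147 / 11.0 = 0.06301 h⁻¹
e^(−kτ) = e^(−0.06301 × 26.6) = 0.1871
Accumulation ratio R = 1 / (1 − e^(−kτ)) = 1 / (1 − 0.1871) = 1.230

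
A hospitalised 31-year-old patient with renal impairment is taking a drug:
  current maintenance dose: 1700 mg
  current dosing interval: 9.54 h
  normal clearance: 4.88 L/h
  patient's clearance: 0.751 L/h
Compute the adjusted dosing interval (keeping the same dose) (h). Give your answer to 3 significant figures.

62.0 h

To keep the same average steady-state level, dosing rate must scale with clearance.
CL ratio = 0.751 / 4.88 = 0.1539
New interval (same dose) = 9.54 / 0.1539 = 61.99 h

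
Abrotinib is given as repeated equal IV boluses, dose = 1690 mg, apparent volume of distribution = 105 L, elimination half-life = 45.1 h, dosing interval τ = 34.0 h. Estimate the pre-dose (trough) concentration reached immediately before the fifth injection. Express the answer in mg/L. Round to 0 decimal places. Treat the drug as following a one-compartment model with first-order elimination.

C₀ per dose = Dose / Vd = 1690 / 105 = 16.10 mg/L
k = ln2 / t½ = 0.693147 / 45.1 = 0.01537 h⁻¹
Fraction remaining after one interval: r = e^(−kτ) = e^(−0.01537 × 34.0) = 0.5930
Before dose 5, 4 doses have been given (aged 1τ, 2τ, 3τ, 4τ).
C_trough = C₀ × (r + r² + … + r^4) = C₀ × r(1−r^4)/(1−r)
        = 16.10 × 0.5930 × (1 − 0.1237) / (1 − 0.5930) = 20.56 mg/L

21 mg/L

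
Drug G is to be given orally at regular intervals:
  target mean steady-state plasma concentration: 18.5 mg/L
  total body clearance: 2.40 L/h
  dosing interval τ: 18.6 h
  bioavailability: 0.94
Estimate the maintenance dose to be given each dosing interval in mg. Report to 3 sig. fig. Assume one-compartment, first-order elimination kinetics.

879 mg

At steady state, F × (Dose/τ) = Css × CL.
Dose = Css × CL × τ / F = 18.5 × 2.400 × 18.6 / 0.94 = 878.6 mg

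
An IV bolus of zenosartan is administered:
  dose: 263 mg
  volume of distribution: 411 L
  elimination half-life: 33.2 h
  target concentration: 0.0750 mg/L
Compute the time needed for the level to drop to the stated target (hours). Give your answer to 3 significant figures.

103 h

C₀ = Dose / Vd = 263.0 / 411 = 0.6399 mg/L
k = ln2 / t½ = 0.693147 / 33.2 = 0.02088 h⁻¹
t = ln(C₀ / C) / k = ln(0.6399 / 0.0750) / 0.02088
  = ln(8.532) / 0.02088 = 2.144 / 0.02088 = 102.7 h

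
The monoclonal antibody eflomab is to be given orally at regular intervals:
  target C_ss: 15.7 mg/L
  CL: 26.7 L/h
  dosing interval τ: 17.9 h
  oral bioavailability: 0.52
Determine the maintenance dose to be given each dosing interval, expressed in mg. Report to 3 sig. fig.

14400 mg

At steady state, F × (Dose/τ) = Css × CL.
Dose = Css × CL × τ / F = 15.7 × 26.70 × 17.9 / 0.52 = 14430 mg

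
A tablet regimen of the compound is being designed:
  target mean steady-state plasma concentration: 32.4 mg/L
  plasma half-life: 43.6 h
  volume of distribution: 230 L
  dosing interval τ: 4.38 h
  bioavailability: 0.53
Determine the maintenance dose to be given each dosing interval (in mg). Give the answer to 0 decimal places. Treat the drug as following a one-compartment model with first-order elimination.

979 mg

k = ln2 / t½ = 0.693147 / 43.6 = 0.01590 h⁻¹
CL = k × Vd = 0.01590 × 230 = 3.657 L/h
At steady state, F × (Dose/τ) = Css × CL.
Dose = Css × CL × τ / F = 32.4 × 3.657 × 4.38 / 0.53 = 979.2 mg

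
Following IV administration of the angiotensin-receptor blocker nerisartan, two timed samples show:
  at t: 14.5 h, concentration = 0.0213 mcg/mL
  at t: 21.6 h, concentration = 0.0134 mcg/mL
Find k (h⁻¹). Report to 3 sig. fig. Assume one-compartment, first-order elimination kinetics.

k = ln(C₁/C₂) / (t₂ − t₁) = ln(0.0213/0.0134) / (21.6 − 14.5)
  = 0.4635 / 7.100 = 0.06528 h⁻¹

0.0653 h⁻¹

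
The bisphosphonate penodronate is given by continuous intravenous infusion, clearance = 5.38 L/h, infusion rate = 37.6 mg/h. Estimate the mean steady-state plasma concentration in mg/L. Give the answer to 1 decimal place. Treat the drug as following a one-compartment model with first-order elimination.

7.0 mg/L

At steady state Css = R₀ / CL = 37.6 / 5.380 = 6.989 mg/L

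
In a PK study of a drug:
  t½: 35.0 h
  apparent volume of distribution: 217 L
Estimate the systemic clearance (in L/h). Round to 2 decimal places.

k = ln2 / t½ = 0.693147 / 35.0 = 0.01980 h⁻¹
CL = k × Vd = 0.01980 × 217 = 4.297 L/h

4.30 L/h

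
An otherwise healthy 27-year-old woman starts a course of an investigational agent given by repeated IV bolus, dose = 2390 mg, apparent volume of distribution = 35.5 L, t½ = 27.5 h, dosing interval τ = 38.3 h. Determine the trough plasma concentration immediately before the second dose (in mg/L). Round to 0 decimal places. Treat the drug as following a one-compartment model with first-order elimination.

26 mg/L

C₀ per dose = Dose / Vd = 2390 / 35.5 = 67.32 mg/L
k = ln2 / t½ = 0.693147 / 27.5 = 0.02521 h⁻¹
Fraction remaining after one interval: r = e^(−kτ) = e^(−0.02521 × 38.3) = 0.3808
Before dose 2, 1 dose has been given (aged 1τ).
C_trough = C₀ × r = 67.32 × 0.3808 = 25.64 mg/L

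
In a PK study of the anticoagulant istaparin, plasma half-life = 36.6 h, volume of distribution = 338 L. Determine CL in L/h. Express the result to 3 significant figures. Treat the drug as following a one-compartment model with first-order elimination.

6.40 L/h

k = ln2 / t½ = 0.693147 / 36.6 = 0.01894 h⁻¹
CL = k × Vd = 0.01894 × 338 = 6.402 L/h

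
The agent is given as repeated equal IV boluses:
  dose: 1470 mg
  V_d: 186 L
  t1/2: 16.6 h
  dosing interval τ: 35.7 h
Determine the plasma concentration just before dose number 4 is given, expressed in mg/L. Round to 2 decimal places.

2.27 mg/L

C₀ per dose = Dose / Vd = 1470 / 186 = 7.903 mg/L
k = ln2 / t½ = 0.693147 / 16.6 = 0.04176 h⁻¹
Fraction remaining after one interval: r = e^(−kτ) = e^(−0.04176 × 35.7) = 0.2252
Before dose 4, 3 doses have been given (aged 1τ, 2τ, 3τ).
C_trough = C₀ × (r + r² + … + r^3) = C₀ × r(1−r^3)/(1−r)
        = 7.903 × 0.2252 × (1 − 0.01142) / (1 − 0.2252) = 2.271 mg/L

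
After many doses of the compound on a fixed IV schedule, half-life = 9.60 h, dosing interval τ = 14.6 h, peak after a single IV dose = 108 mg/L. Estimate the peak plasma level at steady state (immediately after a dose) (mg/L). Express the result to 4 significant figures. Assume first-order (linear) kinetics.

k = ln2 / t½ = 0.693147 / 9.60 = 0.07220 h⁻¹
e^(−kτ) = e^(−0.07220 × 14.6) = 0.3485
Accumulation ratio R = 1 / (1 − e^(−kτ)) = 1 / (1 − 0.3485) = 1.535
Steady-state peak = C₀ × R = 108 × 1.535 = 165.8 mg/L

165.8 mg/L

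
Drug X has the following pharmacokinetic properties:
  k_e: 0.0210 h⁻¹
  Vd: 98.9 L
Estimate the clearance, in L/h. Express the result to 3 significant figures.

2.08 L/h

CL = k × Vd = 0.0210 × 98.9 = 2.077 L/h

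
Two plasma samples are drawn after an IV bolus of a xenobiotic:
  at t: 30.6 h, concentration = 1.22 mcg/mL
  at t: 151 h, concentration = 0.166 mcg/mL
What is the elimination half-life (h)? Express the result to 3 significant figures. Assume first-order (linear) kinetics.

k = ln(C₁/C₂) / (t₂ − t₁) = ln(1.22/0.166) / (151 − 30.6)
  = 1.995 / 120.4 = 0.01657 h⁻¹
t½ = ln2 / k = 0.693147 / 0.01657 = 41.83 h

41.8 h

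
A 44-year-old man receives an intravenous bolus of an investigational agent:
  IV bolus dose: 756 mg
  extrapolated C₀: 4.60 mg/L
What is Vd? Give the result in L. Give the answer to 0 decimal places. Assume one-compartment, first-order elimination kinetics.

164 L

Vd = Dose / C₀ = 756.0 / 4.60 = 164.3 L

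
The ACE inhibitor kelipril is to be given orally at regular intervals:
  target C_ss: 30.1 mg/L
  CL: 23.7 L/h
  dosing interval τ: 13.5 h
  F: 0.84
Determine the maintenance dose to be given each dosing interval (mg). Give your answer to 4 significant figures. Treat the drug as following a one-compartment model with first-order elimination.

11460 mg

At steady state, F × (Dose/τ) = Css × CL.
Dose = Css × CL × τ / F = 30.1 × 23.70 × 13.5 / 0.84 = 11460 mg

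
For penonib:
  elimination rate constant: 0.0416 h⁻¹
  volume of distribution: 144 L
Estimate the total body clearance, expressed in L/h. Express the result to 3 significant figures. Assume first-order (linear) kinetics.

CL = k × Vd = 0.0416 × 144 = 5.990 L/h

5.99 L/h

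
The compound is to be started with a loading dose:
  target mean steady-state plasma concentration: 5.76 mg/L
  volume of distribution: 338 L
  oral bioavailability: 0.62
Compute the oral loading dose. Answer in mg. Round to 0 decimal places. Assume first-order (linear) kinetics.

LD = Css × Vd / F = 5.76 × 338 / 0.62 = 3140 mg

3140 mg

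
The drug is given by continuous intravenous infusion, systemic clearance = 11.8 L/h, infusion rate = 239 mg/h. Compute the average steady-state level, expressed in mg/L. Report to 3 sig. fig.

20.3 mg/L

At steady state Css = R₀ / CL = 239 / 11.80 = 20.25 mg/L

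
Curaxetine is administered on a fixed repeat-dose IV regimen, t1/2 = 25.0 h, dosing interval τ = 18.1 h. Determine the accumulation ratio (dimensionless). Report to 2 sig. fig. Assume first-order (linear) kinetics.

k = ln2 / t½ = 0.693147 / 25.0 = 0.02773 h⁻¹
e^(−kτ) = e^(−0.02773 × 18.1) = 0.6054
Accumulation ratio R = 1 / (1 − e^(−kτ)) = 1 / (1 − 0.6054) = 2.534

2.5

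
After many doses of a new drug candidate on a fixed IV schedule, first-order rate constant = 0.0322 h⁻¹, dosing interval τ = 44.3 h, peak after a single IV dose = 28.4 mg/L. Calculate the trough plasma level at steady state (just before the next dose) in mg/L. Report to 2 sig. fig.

9.0 mg/L

e^(−kτ) = e^(−0.03220 × 44.3) = 0.2402
Accumulation ratio R = 1 / (1 − e^(−kτ)) = 1 / (1 − 0.2402) = 1.316
Steady-state trough = C₀ × R × e^(−kτ) = 28.4 × 1.316 × 0.2402 = 8.977 mg/L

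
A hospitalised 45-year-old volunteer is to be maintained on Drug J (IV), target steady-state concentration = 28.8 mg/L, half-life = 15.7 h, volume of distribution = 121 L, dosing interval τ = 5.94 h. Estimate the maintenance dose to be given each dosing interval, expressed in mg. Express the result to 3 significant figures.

914 mg

k = ln2 / t½ = 0.693147 / 15.7 = 0.04415 h⁻¹
CL = k × Vd = 0.04415 × 121 = 5.342 L/h
At steady state, Dose/τ = Css × CL.
Dose = Css × CL × τ = 28.8 × 5.342 × 5.94 = 913.9 mg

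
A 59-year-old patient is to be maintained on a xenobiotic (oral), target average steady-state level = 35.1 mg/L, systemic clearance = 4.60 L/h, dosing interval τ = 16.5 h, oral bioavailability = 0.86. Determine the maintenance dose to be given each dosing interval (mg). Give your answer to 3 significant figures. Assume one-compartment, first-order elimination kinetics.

At steady state, F × (Dose/τ) = Css × CL.
Dose = Css × CL × τ / F = 35.1 × 4.600 × 16.5 / 0.86 = 3098 mg

3100 mg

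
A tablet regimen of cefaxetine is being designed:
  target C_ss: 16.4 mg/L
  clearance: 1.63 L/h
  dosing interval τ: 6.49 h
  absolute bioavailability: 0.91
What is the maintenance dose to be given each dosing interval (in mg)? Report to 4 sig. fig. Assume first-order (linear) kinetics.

At steady state, F × (Dose/τ) = Css × CL.
Dose = Css × CL × τ / F = 16.4 × 1.630 × 6.49 / 0.91 = 190.6 mg

190.6 mg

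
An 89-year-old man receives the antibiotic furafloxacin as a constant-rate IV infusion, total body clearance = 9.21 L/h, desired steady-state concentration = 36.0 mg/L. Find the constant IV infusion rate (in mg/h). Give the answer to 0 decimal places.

At steady state, infusion rate R₀ = Css × CL = 36.0 × 9.210 = 331.6 mg/h

332 mg/h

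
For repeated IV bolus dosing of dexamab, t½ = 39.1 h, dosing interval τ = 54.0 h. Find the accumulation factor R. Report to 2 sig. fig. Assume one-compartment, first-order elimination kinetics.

k = ln2 / t½ = 0.693147 / 39.1 = 0.01773 h⁻¹
e^(−kτ) = e^(−0.01773 × 54.0) = 0.3839
Accumulation ratio R = 1 / (1 − e^(−kτ)) = 1 / (1 − 0.3839) = 1.623

1.6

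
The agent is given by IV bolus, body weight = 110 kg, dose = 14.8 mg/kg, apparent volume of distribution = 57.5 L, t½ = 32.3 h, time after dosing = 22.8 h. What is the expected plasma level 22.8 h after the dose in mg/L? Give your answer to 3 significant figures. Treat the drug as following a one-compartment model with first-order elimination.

17.4 mg/L

Total dose = 14.8 × 110 = 1628 mg
C₀ = Dose / Vd = 1628 / 57.5 = 28.31 mg/L
k = ln2 / t½ = 0.693147 / 32.3 = 0.02146 h⁻¹
C = C₀ · e^(−k·t) = 28.31 × e^(−0.02146 × 22.8)
  = 28.31 × 0.6131 = 17.36 mg/L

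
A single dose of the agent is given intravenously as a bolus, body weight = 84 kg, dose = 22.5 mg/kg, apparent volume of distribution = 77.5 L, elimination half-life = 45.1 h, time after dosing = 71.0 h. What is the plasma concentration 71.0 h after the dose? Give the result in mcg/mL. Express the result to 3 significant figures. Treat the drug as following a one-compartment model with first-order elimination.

8.19 mcg/mL

Total dose = 22.5 × 84 = 1890 mg
C₀ = Dose / Vd = 1890 / 77.5 = 24.39 mg/L
k = ln2 / t½ = 0.693147 / 45.1 = 0.01537 h⁻¹
C = C₀ · e^(−k·t) = 24.39 × e^(−0.01537 × 71.0)
  = 24.39 × 0.3358 = 8.190 mg/L
(8.190 mg/L = 8.190 mcg/mL)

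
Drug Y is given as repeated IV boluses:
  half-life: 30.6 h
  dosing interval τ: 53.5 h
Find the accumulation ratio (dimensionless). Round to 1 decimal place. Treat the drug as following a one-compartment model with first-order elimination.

1.4

k = ln2 / t½ = 0.693147 / 30.6 = 0.02265 h⁻¹
e^(−kτ) = e^(−0.02265 × 53.5) = 0.2977
Accumulation ratio R = 1 / (1 − e^(−kτ)) = 1 / (1 − 0.2977) = 1.424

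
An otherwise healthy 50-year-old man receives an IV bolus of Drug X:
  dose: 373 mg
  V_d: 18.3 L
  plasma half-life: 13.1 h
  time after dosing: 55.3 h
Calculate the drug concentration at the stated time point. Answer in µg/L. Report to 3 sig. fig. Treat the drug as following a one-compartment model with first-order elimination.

1090 µg/L

C₀ = Dose / Vd = 373.0 / 18.3 = 20.38 mg/L
k = ln2 / t½ = 0.693147 / 13.1 = 0.05291 h⁻¹
C = C₀ · e^(−k·t) = 20.38 × e^(−0.05291 × 55.3)
  = 20.38 × 0.05362 = 1.093 mg/L
Convert: 1.093 mg/L × 1000 = 1093 µg/L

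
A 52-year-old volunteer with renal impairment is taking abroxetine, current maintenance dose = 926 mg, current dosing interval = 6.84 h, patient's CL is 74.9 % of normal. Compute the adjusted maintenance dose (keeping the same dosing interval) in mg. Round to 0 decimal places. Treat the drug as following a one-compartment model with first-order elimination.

694 mg

To keep the same average steady-state level, dosing rate must scale with clearance.
CL ratio = 74.9 / 100 = 0.7490
New dose (same interval) = 926 × 0.7490 = 693.6 mg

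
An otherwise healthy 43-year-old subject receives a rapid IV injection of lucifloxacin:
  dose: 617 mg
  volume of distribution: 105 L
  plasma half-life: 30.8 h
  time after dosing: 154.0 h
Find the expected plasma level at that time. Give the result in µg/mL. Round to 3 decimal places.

0.184 µg/mL

C₀ = Dose / Vd = 617.0 / 105 = 5.876 mg/L
k = ln2 / t½ = 0.693147 / 30.8 = 0.02250 h⁻¹
t / t½ = 154.0 / 30.8 = 5 half-lives
C = C₀ × (1/2)^5 = 5.876 × 0.03125 = 0.1836 mg/L
(0.1836 mg/L = 0.1836 µg/mL)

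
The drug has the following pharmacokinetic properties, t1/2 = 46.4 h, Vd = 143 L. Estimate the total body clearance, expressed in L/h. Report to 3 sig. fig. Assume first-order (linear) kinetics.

2.14 L/h

k = ln2 / t½ = 0.693147 / 46.4 = 0.01494 h⁻¹
CL = k × Vd = 0.01494 × 143 = 2.136 L/h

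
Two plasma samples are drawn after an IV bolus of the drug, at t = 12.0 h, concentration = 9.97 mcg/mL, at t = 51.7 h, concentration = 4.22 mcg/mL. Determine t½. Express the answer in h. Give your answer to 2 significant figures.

32 h

k = ln(C₁/C₂) / (t₂ − t₁) = ln(9.97/4.22) / (51.7 − 12.0)
  = 0.8597 / 39.70 = 0.02165 h⁻¹
t½ = ln2 / k = 0.693147 / 0.02165 = 32.02 h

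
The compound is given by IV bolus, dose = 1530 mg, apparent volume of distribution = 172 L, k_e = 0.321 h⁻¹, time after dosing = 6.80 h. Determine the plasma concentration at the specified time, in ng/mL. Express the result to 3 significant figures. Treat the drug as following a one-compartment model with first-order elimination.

1000 ng/mL

C₀ = Dose / Vd = 1530 / 172 = 8.895 mg/L
C = C₀ · e^(−k·t) = 8.895 × e^(−0.3210 × 6.80)
  = 8.895 × 0.1127 = 1.002 mg/L
Convert: 1.002 mg/L × 1000 = 1002 ng/mL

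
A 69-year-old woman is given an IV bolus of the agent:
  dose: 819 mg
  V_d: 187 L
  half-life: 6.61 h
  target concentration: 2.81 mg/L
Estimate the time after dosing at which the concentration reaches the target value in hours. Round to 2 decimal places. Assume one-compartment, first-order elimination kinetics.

4.23 h

C₀ = Dose / Vd = 819.0 / 187 = 4.380 mg/L
k = ln2 / t½ = 0.693147 / 6.61 = 0.1049 h⁻¹
t = ln(C₀ / C) / k = ln(4.380 / 2.81) / 0.1049
  = ln(1.559) / 0.1049 = 0.4440 / 0.1049 = 4.233 h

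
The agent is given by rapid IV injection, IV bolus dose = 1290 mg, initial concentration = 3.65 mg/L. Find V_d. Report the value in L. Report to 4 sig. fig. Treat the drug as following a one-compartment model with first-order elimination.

Vd = Dose / C₀ = 1290 / 3.65 = 353.4 L

353.4 L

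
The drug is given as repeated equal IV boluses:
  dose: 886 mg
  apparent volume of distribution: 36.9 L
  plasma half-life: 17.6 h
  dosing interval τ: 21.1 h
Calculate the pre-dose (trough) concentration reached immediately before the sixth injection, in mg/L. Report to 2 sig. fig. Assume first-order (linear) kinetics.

18 mg/L

C₀ per dose = Dose / Vd = 886 / 36.9 = 24.01 mg/L
k = ln2 / t½ = 0.693147 / 17.6 = 0.03938 h⁻¹
Fraction remaining after one interval: r = e^(−kτ) = e^(−0.03938 × 21.1) = 0.4356
Before dose 6, 5 doses have been given (aged 1τ, 2τ, 3τ, 4τ, 5τ).
C_trough = C₀ × (r + r² + … + r^5) = C₀ × r(1−r^5)/(1−r)
        = 24.01 × 0.4356 × (1 − 0.01568) / (1 − 0.4356) = 18.24 mg/L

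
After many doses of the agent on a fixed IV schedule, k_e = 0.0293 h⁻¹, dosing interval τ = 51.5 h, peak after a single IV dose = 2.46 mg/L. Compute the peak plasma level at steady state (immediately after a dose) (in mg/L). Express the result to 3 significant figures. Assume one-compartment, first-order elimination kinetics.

e^(−kτ) = e^(−0.02930 × 51.5) = 0.2211
Accumulation ratio R = 1 / (1 − e^(−kτ)) = 1 / (1 − 0.2211) = 1.284
Steady-state peak = C₀ × R = 2.46 × 1.284 = 3.159 mg/L

3.16 mg/L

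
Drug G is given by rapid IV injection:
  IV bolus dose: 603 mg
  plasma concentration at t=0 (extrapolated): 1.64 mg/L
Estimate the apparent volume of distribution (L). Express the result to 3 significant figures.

368 L

Vd = Dose / C₀ = 603.0 / 1.64 = 367.7 L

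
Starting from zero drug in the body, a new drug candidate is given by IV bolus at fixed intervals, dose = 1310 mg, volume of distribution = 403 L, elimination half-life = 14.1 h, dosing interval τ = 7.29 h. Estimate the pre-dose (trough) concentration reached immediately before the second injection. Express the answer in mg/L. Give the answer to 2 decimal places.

2.27 mg/L

C₀ per dose = Dose / Vd = 1310 / 403 = 3.251 mg/L
k = ln2 / t½ = 0.693147 / 14.1 = 0.04916 h⁻¹
Fraction remaining after one interval: r = e^(−kτ) = e^(−0.04916 × 7.29) = 0.6988
Before dose 2, 1 dose has been given (aged 1τ).
C_trough = C₀ × r = 3.251 × 0.6988 = 2.272 mg/L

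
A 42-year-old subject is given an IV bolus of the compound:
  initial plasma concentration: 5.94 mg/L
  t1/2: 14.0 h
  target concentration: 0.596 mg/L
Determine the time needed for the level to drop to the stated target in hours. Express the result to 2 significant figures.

k = ln2 / t½ = 0.693147 / 14.0 = 0.04951 h⁻¹
t = ln(C₀ / C) / k = ln(5.940 / 0.596) / 0.04951
  = ln(9.966) / 0.04951 = 2.299 / 0.04951 = 46.44 h

46 h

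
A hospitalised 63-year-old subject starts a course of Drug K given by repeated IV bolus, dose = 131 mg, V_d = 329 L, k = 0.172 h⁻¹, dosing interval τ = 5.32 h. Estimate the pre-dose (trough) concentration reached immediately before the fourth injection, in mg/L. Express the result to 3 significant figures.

C₀ per dose = Dose / Vd = 131 / 329 = 0.3982 mg/L
Fraction remaining after one interval: r = e^(−kτ) = e^(−0.1720 × 5.32) = 0.4005
Before dose 4, 3 doses have been given (aged 1τ, 2τ, 3τ).
C_trough = C₀ × (r + r² + … + r^3) = C₀ × r(1−r^3)/(1−r)
        = 0.3982 × 0.4005 × (1 − 0.06424) / (1 − 0.4005) = 0.2489 mg/L

0.249 mg/L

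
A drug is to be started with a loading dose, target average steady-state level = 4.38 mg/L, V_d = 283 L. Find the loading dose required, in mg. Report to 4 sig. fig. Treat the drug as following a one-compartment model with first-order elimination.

LD = Css × Vd = 4.38 × 283 = 1240 mg

1240 mg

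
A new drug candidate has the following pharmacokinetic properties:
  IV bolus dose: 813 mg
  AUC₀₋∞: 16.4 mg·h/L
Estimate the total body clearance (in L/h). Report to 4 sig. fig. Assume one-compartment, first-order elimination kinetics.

49.57 L/h

CL = Dose / AUC = 813 / 16.4 = 49.57 L/h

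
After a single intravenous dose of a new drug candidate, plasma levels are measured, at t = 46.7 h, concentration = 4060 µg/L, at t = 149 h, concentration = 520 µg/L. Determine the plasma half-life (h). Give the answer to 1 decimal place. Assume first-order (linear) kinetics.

k = ln(C₁/C₂) / (t₂ − t₁) = ln(4060/520) / (149 − 46.7)
  = 2.055 / 102.3 = 0.02009 h⁻¹
t½ = ln2 / k = 0.693147 / 0.02009 = 34.50 h

34.5 h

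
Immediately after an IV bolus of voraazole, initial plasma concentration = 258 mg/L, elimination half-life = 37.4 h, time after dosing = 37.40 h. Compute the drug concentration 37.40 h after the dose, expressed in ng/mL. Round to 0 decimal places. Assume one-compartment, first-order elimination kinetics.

k = ln2 / t½ = 0.693147 / 37.4 = 0.01853 h⁻¹
t / t½ = 37.40 / 37.4 = 1 half-lives
C = C₀ × (1/2)^1 = 258.0 × 0.5000 = 129.0 mg/L
Convert: 129.0 mg/L × 1000 = 129000 ng/mL

129000 ng/mL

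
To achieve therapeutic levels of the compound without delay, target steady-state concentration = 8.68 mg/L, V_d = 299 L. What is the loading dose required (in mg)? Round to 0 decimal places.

LD = Css × Vd = 8.68 × 299 = 2595 mg

2595 mg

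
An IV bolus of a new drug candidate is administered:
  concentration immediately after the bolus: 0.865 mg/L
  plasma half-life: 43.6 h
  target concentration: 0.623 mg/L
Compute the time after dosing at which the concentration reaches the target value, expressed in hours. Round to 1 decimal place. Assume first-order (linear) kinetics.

20.6 h

k = ln2 / t½ = 0.693147 / 43.6 = 0.01590 h⁻¹
t = ln(C₀ / C) / k = ln(0.8650 / 0.623) / 0.01590
  = ln(1.388) / 0.01590 = 0.3279 / 0.01590 = 20.62 h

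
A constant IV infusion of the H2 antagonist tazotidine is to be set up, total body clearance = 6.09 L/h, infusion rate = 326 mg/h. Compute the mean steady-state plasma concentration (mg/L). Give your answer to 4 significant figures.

At steady state Css = R₀ / CL = 326 / 6.090 = 53.53 mg/L

53.53 mg/L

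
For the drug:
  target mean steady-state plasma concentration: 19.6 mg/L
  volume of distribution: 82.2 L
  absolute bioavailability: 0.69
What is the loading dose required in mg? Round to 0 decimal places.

2335 mg

LD = Css × Vd / F = 19.6 × 82.2 / 0.69 = 2335 mg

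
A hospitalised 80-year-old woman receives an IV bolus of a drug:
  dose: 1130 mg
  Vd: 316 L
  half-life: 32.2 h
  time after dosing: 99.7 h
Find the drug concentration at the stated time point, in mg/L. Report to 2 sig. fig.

0.42 mg/L

C₀ = Dose / Vd = 1130 / 316 = 3.576 mg/L
k = ln2 / t½ = 0.693147 / 32.2 = 0.02153 h⁻¹
C = C₀ · e^(−k·t) = 3.576 × e^(−0.02153 × 99.7)
  = 3.576 × 0.1169 = 0.4180 mg/L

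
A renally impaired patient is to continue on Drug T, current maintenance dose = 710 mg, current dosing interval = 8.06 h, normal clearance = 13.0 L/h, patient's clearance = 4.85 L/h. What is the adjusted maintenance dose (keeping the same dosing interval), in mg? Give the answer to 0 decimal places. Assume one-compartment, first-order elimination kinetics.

265 mg

To keep the same average steady-state level, dosing rate must scale with clearance.
CL ratio = 4.85 / 13.0 = 0.3731
New dose (same interval) = 710 × 0.3731 = 264.9 mg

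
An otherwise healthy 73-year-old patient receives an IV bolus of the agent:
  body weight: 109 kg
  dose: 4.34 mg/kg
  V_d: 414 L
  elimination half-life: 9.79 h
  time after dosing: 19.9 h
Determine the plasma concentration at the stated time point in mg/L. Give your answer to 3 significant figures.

0.279 mg/L

Total dose = 4.34 × 109 = 473.1 mg
C₀ = Dose / Vd = 473.1 / 414 = 1.143 mg/L
k = ln2 / t½ = 0.693147 / 9.79 = 0.07080 h⁻¹
C = C₀ · e^(−k·t) = 1.143 × e^(−0.07080 × 19.9)
  = 1.143 × 0.2444 = 0.2793 mg/L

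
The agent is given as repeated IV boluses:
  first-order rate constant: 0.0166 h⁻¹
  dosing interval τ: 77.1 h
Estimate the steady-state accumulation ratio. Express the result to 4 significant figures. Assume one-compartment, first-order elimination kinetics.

e^(−kτ) = e^(−0.01660 × 77.1) = 0.2781
Accumulation ratio R = 1 / (1 − e^(−kτ)) = 1 / (1 − 0.2781) = 1.385

1.385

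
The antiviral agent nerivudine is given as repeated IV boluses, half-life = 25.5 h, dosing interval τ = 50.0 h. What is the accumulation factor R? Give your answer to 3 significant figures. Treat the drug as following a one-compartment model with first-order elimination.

k = ln2 / t½ = 0.693147 / 25.5 = 0.02718 h⁻¹
e^(−kτ) = e^(−0.02718 × 50.0) = 0.2569
Accumulation ratio R = 1 / (1 − e^(−kτ)) = 1 / (1 − 0.2569) = 1.346

1.35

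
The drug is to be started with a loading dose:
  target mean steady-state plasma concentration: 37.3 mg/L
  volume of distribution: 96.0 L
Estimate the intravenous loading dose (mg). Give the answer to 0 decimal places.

LD = Css × Vd = 37.3 × 96.0 = 3581 mg

3581 mg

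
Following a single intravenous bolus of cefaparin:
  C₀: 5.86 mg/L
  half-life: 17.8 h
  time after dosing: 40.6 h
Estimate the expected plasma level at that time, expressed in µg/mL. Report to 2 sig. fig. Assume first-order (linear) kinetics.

1.2 µg/mL

k = ln2 / t½ = 0.693147 / 17.8 = 0.03894 h⁻¹
C = C₀ · e^(−k·t) = 5.860 × e^(−0.03894 × 40.6)
  = 5.860 × 0.2058 = 1.206 mg/L
(1.206 mg/L = 1.206 µg/mL)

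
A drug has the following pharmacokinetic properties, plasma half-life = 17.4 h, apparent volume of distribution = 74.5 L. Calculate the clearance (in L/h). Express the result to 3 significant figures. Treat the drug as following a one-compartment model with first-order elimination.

k = ln2 / t½ = 0.693147 / 17.4 = 0.03984 h⁻¹
CL = k × Vd = 0.03984 × 74.5 = 2.968 L/h

2.97 L/h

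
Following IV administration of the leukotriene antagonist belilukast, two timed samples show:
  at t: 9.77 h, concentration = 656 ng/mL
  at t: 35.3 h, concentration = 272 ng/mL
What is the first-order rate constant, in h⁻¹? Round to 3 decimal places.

k = ln(C₁/C₂) / (t₂ − t₁) = ln(656/272) / (35.3 − 9.77)
  = 0.8804 / 25.53 = 0.03448 h⁻¹

0.034 h⁻¹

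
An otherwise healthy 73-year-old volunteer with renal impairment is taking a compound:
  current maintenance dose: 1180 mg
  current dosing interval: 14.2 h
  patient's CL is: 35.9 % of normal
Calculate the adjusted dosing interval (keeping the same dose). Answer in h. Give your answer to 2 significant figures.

To keep the same average steady-state level, dosing rate must scale with clearance.
CL ratio = 35.9 / 100 = 0.3590
New interval (same dose) = 14.2 / 0.3590 = 39.55 h

40 h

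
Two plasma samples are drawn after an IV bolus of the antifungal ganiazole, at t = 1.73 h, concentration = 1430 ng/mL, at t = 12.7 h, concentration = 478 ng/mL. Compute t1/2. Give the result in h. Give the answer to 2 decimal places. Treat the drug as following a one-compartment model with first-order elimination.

k = ln(C₁/C₂) / (t₂ − t₁) = ln(1430/478) / (12.7 − 1.73)
  = 1.096 / 10.97 = 0.09991 h⁻¹
t½ = ln2 / k = 0.693147 / 0.09991 = 6.938 h

6.94 h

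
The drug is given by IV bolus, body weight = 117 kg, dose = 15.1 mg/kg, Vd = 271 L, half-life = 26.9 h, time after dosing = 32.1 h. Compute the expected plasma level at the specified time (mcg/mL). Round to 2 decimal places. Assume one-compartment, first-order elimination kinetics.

Total dose = 15.1 × 117 = 1767 mg
C₀ = Dose / Vd = 1767 / 271 = 6.520 mg/L
k = ln2 / t½ = 0.693147 / 26.9 = 0.02577 h⁻¹
C = C₀ · e^(−k·t) = 6.520 × e^(−0.02577 × 32.1)
  = 6.520 × 0.4373 = 2.851 mg/L
(2.851 mg/L = 2.851 mcg/mL)

2.85 mcg/mL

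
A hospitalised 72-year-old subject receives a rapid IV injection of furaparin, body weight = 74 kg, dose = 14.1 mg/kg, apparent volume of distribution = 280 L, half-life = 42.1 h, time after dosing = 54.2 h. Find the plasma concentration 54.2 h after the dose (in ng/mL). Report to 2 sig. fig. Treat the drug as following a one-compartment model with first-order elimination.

Total dose = 14.1 × 74 = 1043 mg
C₀ = Dose / Vd = 1043 / 280 = 3.725 mg/L
k = ln2 / t½ = 0.693147 / 42.1 = 0.01646 h⁻¹
C = C₀ · e^(−k·t) = 3.725 × e^(−0.01646 × 54.2)
  = 3.725 × 0.4098 = 1.527 mg/L
Convert: 1.527 mg/L × 1000 = 1527 ng/mL

1500 ng/mL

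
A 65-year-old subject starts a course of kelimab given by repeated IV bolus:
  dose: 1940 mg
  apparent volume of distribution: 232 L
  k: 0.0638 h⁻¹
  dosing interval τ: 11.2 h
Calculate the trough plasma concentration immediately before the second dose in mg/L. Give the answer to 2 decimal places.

4.09 mg/L

C₀ per dose = Dose / Vd = 1940 / 232 = 8.362 mg/L
Fraction remaining after one interval: r = e^(−kτ) = e^(−0.06380 × 11.2) = 0.4894
Before dose 2, 1 dose has been given (aged 1τ).
C_trough = C₀ × r = 8.362 × 0.4894 = 4.092 mg/L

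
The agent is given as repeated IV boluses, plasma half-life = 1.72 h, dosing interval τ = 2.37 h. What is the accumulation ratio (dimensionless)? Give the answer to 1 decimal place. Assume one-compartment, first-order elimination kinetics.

k = ln2 / t½ = 0.693147 / 1.72 = 0.4030 h⁻¹
e^(−kτ) = e^(−0.4030 × 2.37) = 0.3848
Accumulation ratio R = 1 / (1 − e^(−kτ)) = 1 / (1 − 0.3848) = 1.625

1.6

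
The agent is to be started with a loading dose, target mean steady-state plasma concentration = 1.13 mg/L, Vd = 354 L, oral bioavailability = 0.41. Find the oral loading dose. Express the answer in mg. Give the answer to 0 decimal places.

976 mg

LD = Css × Vd / F = 1.13 × 354 / 0.41 = 975.7 mg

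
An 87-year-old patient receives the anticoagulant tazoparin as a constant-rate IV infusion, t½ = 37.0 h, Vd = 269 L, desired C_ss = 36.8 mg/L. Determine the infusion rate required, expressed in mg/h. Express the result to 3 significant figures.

185 mg/h

k = ln2 / t½ = 0.693147 / 37.0 = 0.01873 h⁻¹
CL = k × Vd = 0.01873 × 269 = 5.038 L/h
At steady state, infusion rate R₀ = Css × CL = 36.8 × 5.038 = 185.4 mg/h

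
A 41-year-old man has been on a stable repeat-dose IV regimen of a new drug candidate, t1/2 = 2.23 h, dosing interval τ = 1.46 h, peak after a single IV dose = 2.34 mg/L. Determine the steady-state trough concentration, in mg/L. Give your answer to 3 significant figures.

k = ln2 / t½ = 0.693147 / 2.23 = 0.3108 h⁻¹
e^(−kτ) = e^(−0.3108 × 1.46) = 0.6352
Accumulation ratio R = 1 / (1 − e^(−kτ)) = 1 / (1 − 0.6352) = 2.741
Steady-state trough = C₀ × R × e^(−kτ) = 2.34 × 2.741 × 0.6352 = 4.074 mg/L

4.07 mg/L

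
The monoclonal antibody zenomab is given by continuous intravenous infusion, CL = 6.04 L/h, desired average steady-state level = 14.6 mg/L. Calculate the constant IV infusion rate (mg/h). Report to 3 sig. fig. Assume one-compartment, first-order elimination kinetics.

At steady state, infusion rate R₀ = Css × CL = 14.6 × 6.040 = 88.18 mg/h

88.2 mg/h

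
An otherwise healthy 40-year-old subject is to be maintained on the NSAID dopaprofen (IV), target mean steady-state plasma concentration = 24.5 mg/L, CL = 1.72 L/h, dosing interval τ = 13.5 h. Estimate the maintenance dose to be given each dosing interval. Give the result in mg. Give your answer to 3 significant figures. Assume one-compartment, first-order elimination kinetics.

569 mg

At steady state, Dose/τ = Css × CL.
Dose = Css × CL × τ = 24.5 × 1.720 × 13.5 = 568.9 mg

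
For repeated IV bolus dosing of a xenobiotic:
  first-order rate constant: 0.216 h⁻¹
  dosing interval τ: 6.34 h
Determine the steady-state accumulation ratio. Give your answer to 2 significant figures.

1.3

e^(−kτ) = e^(−0.2160 × 6.34) = 0.2542
Accumulation ratio R = 1 / (1 − e^(−kτ)) = 1 / (1 − 0.2542) = 1.341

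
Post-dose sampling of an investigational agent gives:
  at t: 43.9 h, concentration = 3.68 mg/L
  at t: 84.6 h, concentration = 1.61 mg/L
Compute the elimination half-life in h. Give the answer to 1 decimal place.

34.1 h

k = ln(C₁/C₂) / (t₂ − t₁) = ln(3.68/1.61) / (84.6 − 43.9)
  = 0.8267 / 40.70 = 0.02031 h⁻¹
t½ = ln2 / k = 0.693147 / 0.02031 = 34.13 h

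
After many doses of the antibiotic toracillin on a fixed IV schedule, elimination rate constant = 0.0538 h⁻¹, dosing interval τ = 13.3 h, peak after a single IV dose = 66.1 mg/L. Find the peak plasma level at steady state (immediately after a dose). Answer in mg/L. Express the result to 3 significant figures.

129 mg/L

e^(−kτ) = e^(−0.05380 × 13.3) = 0.4889
Accumulation ratio R = 1 / (1 − e^(−kτ)) = 1 / (1 − 0.4889) = 1.957
Steady-state peak = C₀ × R = 66.1 × 1.957 = 129.4 mg/L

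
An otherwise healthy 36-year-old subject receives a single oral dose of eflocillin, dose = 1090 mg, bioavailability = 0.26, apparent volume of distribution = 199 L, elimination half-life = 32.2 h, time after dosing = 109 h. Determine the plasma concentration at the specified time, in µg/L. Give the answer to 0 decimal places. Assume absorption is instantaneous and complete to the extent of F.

136 µg/L

Amount reaching circulation = F × Dose = 0.26 × 1090 = 283.4 mg
C₀ = F·Dose / Vd = 283.4 / 199 = 1.424 mg/L
k = ln2 / t½ = 0.693147 / 32.2 = 0.02153 h⁻¹
C = C₀ · e^(−k·t) = 1.424 × e^(−0.02153 × 109)
  = 1.424 × 0.09568 = 0.1362 mg/L
Convert: 0.1362 mg/L × 1000 = 136.2 µg/L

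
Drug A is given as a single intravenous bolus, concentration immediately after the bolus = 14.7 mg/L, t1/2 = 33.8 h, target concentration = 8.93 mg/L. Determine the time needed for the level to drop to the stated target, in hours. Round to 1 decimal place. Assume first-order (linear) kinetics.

24.3 h

k = ln2 / t½ = 0.693147 / 33.8 = 0.02051 h⁻¹
t = ln(C₀ / C) / k = ln(14.70 / 8.93) / 0.02051
  = ln(1.646) / 0.02051 = 0.4983 / 0.02051 = 24.30 h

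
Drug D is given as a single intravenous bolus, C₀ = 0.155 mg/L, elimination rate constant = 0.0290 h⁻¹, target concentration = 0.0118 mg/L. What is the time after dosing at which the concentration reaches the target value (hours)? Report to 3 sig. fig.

88.8 h

t = ln(C₀ / C) / k = ln(0.1550 / 0.0118) / 0.02900
  = ln(13.14) / 0.02900 = 2.576 / 0.02900 = 88.83 h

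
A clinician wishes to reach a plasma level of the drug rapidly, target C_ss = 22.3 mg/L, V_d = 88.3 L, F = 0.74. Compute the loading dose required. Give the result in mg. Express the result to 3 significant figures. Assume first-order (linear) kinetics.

LD = Css × Vd / F = 22.3 × 88.3 / 0.74 = 2661 mg

2660 mg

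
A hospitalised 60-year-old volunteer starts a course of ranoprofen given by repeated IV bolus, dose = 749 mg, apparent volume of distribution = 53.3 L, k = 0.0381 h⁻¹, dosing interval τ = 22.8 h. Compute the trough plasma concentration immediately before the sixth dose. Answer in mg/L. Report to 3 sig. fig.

10.0 mg/L

C₀ per dose = Dose / Vd = 749 / 53.3 = 14.05 mg/L
Fraction remaining after one interval: r = e^(−kτ) = e^(−0.03810 × 22.8) = 0.4195
Before dose 6, 5 doses have been given (aged 1τ, 2τ, 3τ, 4τ, 5τ).
C_trough = C₀ × (r + r² + … + r^5) = C₀ × r(1−r^5)/(1−r)
        = 14.05 × 0.4195 × (1 − 0.01299) / (1 − 0.4195) = 10.02 mg/L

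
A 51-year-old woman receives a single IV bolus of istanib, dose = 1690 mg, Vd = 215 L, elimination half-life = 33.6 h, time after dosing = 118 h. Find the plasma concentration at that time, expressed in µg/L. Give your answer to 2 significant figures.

C₀ = Dose / Vd = 1690 / 215 = 7.860 mg/L
k = ln2 / t½ = 0.693147 / 33.6 = 0.02063 h⁻¹
C = C₀ · e^(−k·t) = 7.860 × e^(−0.02063 × 118)
  = 7.860 × 0.08766 = 0.6890 mg/L
Convert: 0.6890 mg/L × 1000 = 689.0 µg/L

690 µg/L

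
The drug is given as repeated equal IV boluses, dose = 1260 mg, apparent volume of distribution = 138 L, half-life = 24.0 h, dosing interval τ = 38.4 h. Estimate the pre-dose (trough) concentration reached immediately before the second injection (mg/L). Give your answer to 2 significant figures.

C₀ per dose = Dose / Vd = 1260 / 138 = 9.130 mg/L
k = ln2 / t½ = 0.693147 / 24.0 = 0.02888 h⁻¹
Fraction remaining after one interval: r = e^(−kτ) = e^(−0.02888 × 38.4) = 0.3299
Before dose 2, 1 dose has been given (aged 1τ).
C_trough = C₀ × r = 9.130 × 0.3299 = 3.012 mg/L

3.0 mg/L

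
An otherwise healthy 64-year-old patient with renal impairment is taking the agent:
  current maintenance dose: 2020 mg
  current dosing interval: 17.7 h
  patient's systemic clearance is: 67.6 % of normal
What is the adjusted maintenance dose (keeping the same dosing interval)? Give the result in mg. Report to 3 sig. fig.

1370 mg

To keep the same average steady-state level, dosing rate must scale with clearance.
CL ratio = 67.6 / 100 = 0.6760
New dose (same interval) = 2020 × 0.6760 = 1366 mg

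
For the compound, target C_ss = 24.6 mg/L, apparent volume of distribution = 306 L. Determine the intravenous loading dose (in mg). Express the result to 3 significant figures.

LD = Css × Vd = 24.6 × 306 = 7528 mg

7530 mg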